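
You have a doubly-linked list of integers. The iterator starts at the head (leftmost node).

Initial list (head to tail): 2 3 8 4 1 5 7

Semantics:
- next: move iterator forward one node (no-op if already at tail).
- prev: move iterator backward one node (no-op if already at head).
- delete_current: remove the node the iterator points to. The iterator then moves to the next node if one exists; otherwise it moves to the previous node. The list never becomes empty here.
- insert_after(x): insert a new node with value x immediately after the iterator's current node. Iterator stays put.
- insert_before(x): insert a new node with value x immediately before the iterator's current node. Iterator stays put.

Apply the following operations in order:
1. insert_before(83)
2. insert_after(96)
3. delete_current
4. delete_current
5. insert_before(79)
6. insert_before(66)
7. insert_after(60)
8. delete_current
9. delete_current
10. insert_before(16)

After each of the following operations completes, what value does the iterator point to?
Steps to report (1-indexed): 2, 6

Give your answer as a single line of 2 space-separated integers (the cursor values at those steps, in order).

Answer: 2 3

Derivation:
After 1 (insert_before(83)): list=[83, 2, 3, 8, 4, 1, 5, 7] cursor@2
After 2 (insert_after(96)): list=[83, 2, 96, 3, 8, 4, 1, 5, 7] cursor@2
After 3 (delete_current): list=[83, 96, 3, 8, 4, 1, 5, 7] cursor@96
After 4 (delete_current): list=[83, 3, 8, 4, 1, 5, 7] cursor@3
After 5 (insert_before(79)): list=[83, 79, 3, 8, 4, 1, 5, 7] cursor@3
After 6 (insert_before(66)): list=[83, 79, 66, 3, 8, 4, 1, 5, 7] cursor@3
After 7 (insert_after(60)): list=[83, 79, 66, 3, 60, 8, 4, 1, 5, 7] cursor@3
After 8 (delete_current): list=[83, 79, 66, 60, 8, 4, 1, 5, 7] cursor@60
After 9 (delete_current): list=[83, 79, 66, 8, 4, 1, 5, 7] cursor@8
After 10 (insert_before(16)): list=[83, 79, 66, 16, 8, 4, 1, 5, 7] cursor@8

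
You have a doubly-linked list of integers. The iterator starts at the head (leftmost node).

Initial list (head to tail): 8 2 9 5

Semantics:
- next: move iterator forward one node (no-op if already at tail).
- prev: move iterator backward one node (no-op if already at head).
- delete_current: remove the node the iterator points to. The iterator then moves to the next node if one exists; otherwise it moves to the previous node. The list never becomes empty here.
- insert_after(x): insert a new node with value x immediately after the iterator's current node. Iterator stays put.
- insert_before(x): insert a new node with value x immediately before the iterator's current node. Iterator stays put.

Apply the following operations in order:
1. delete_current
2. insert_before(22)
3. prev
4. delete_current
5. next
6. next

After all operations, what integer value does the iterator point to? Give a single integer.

After 1 (delete_current): list=[2, 9, 5] cursor@2
After 2 (insert_before(22)): list=[22, 2, 9, 5] cursor@2
After 3 (prev): list=[22, 2, 9, 5] cursor@22
After 4 (delete_current): list=[2, 9, 5] cursor@2
After 5 (next): list=[2, 9, 5] cursor@9
After 6 (next): list=[2, 9, 5] cursor@5

Answer: 5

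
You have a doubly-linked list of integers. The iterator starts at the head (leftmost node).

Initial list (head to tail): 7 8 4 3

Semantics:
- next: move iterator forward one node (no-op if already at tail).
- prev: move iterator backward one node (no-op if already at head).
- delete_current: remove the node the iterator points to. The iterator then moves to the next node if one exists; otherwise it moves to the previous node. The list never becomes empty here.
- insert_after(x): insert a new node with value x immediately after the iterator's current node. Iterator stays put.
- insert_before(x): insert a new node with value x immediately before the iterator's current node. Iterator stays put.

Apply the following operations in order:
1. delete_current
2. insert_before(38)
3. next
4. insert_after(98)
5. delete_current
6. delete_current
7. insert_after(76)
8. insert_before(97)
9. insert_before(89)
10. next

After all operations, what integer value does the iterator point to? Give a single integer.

After 1 (delete_current): list=[8, 4, 3] cursor@8
After 2 (insert_before(38)): list=[38, 8, 4, 3] cursor@8
After 3 (next): list=[38, 8, 4, 3] cursor@4
After 4 (insert_after(98)): list=[38, 8, 4, 98, 3] cursor@4
After 5 (delete_current): list=[38, 8, 98, 3] cursor@98
After 6 (delete_current): list=[38, 8, 3] cursor@3
After 7 (insert_after(76)): list=[38, 8, 3, 76] cursor@3
After 8 (insert_before(97)): list=[38, 8, 97, 3, 76] cursor@3
After 9 (insert_before(89)): list=[38, 8, 97, 89, 3, 76] cursor@3
After 10 (next): list=[38, 8, 97, 89, 3, 76] cursor@76

Answer: 76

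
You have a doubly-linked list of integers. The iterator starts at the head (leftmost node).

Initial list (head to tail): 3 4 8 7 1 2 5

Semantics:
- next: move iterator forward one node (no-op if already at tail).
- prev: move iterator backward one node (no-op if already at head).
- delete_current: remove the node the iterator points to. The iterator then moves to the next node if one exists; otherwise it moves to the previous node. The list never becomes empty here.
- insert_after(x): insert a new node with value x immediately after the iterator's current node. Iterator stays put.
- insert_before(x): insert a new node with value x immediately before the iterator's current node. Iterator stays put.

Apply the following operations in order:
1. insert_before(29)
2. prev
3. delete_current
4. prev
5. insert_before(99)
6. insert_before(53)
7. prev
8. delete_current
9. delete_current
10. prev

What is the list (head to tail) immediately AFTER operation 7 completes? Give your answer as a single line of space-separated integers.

After 1 (insert_before(29)): list=[29, 3, 4, 8, 7, 1, 2, 5] cursor@3
After 2 (prev): list=[29, 3, 4, 8, 7, 1, 2, 5] cursor@29
After 3 (delete_current): list=[3, 4, 8, 7, 1, 2, 5] cursor@3
After 4 (prev): list=[3, 4, 8, 7, 1, 2, 5] cursor@3
After 5 (insert_before(99)): list=[99, 3, 4, 8, 7, 1, 2, 5] cursor@3
After 6 (insert_before(53)): list=[99, 53, 3, 4, 8, 7, 1, 2, 5] cursor@3
After 7 (prev): list=[99, 53, 3, 4, 8, 7, 1, 2, 5] cursor@53

Answer: 99 53 3 4 8 7 1 2 5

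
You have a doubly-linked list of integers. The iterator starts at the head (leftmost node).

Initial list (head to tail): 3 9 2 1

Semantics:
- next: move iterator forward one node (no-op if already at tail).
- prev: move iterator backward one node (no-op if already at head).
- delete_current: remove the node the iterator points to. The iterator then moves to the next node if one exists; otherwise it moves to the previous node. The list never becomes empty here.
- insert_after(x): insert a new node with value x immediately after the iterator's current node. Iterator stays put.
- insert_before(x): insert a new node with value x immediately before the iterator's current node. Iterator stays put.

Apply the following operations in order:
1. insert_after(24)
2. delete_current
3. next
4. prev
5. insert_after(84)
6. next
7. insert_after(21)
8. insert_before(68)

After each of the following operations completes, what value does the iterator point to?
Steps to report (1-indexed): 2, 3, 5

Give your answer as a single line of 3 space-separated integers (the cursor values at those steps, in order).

After 1 (insert_after(24)): list=[3, 24, 9, 2, 1] cursor@3
After 2 (delete_current): list=[24, 9, 2, 1] cursor@24
After 3 (next): list=[24, 9, 2, 1] cursor@9
After 4 (prev): list=[24, 9, 2, 1] cursor@24
After 5 (insert_after(84)): list=[24, 84, 9, 2, 1] cursor@24
After 6 (next): list=[24, 84, 9, 2, 1] cursor@84
After 7 (insert_after(21)): list=[24, 84, 21, 9, 2, 1] cursor@84
After 8 (insert_before(68)): list=[24, 68, 84, 21, 9, 2, 1] cursor@84

Answer: 24 9 24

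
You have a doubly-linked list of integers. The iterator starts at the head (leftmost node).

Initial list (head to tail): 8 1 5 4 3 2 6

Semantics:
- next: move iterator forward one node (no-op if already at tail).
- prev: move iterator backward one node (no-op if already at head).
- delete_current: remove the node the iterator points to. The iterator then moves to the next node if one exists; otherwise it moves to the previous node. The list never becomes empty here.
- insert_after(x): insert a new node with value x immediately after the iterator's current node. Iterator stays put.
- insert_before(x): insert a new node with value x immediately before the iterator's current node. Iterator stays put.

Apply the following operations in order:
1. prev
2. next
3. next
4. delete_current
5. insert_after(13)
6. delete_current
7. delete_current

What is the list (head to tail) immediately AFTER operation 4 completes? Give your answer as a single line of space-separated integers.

After 1 (prev): list=[8, 1, 5, 4, 3, 2, 6] cursor@8
After 2 (next): list=[8, 1, 5, 4, 3, 2, 6] cursor@1
After 3 (next): list=[8, 1, 5, 4, 3, 2, 6] cursor@5
After 4 (delete_current): list=[8, 1, 4, 3, 2, 6] cursor@4

Answer: 8 1 4 3 2 6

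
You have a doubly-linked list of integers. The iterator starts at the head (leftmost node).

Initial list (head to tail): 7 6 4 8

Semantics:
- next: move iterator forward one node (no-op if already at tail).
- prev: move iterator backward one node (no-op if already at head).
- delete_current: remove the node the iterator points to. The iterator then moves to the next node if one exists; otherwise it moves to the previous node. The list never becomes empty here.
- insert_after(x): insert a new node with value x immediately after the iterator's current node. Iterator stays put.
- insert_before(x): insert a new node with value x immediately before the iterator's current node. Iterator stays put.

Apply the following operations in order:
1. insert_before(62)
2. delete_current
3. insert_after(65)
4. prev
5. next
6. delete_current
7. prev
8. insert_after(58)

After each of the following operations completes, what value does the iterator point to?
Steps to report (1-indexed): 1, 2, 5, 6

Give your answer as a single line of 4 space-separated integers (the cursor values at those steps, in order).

Answer: 7 6 6 65

Derivation:
After 1 (insert_before(62)): list=[62, 7, 6, 4, 8] cursor@7
After 2 (delete_current): list=[62, 6, 4, 8] cursor@6
After 3 (insert_after(65)): list=[62, 6, 65, 4, 8] cursor@6
After 4 (prev): list=[62, 6, 65, 4, 8] cursor@62
After 5 (next): list=[62, 6, 65, 4, 8] cursor@6
After 6 (delete_current): list=[62, 65, 4, 8] cursor@65
After 7 (prev): list=[62, 65, 4, 8] cursor@62
After 8 (insert_after(58)): list=[62, 58, 65, 4, 8] cursor@62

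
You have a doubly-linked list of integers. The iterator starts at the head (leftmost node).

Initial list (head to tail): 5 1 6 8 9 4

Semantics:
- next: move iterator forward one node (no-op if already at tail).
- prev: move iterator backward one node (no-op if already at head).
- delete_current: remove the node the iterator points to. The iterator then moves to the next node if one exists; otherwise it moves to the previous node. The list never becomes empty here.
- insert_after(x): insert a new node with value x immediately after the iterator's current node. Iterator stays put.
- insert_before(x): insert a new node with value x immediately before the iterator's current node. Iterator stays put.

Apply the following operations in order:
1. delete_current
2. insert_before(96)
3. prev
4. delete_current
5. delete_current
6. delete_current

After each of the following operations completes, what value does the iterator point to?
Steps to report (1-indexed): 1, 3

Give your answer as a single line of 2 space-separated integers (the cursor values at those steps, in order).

After 1 (delete_current): list=[1, 6, 8, 9, 4] cursor@1
After 2 (insert_before(96)): list=[96, 1, 6, 8, 9, 4] cursor@1
After 3 (prev): list=[96, 1, 6, 8, 9, 4] cursor@96
After 4 (delete_current): list=[1, 6, 8, 9, 4] cursor@1
After 5 (delete_current): list=[6, 8, 9, 4] cursor@6
After 6 (delete_current): list=[8, 9, 4] cursor@8

Answer: 1 96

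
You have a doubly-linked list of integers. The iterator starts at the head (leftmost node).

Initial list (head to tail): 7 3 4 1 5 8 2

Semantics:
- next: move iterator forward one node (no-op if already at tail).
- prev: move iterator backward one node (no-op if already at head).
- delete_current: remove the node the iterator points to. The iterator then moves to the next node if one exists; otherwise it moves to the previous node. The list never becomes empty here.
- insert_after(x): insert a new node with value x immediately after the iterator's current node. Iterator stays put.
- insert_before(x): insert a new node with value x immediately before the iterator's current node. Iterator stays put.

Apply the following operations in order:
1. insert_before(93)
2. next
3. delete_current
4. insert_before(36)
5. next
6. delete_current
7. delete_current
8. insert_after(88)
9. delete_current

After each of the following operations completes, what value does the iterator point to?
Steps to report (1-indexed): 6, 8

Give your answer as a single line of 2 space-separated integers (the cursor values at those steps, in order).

After 1 (insert_before(93)): list=[93, 7, 3, 4, 1, 5, 8, 2] cursor@7
After 2 (next): list=[93, 7, 3, 4, 1, 5, 8, 2] cursor@3
After 3 (delete_current): list=[93, 7, 4, 1, 5, 8, 2] cursor@4
After 4 (insert_before(36)): list=[93, 7, 36, 4, 1, 5, 8, 2] cursor@4
After 5 (next): list=[93, 7, 36, 4, 1, 5, 8, 2] cursor@1
After 6 (delete_current): list=[93, 7, 36, 4, 5, 8, 2] cursor@5
After 7 (delete_current): list=[93, 7, 36, 4, 8, 2] cursor@8
After 8 (insert_after(88)): list=[93, 7, 36, 4, 8, 88, 2] cursor@8
After 9 (delete_current): list=[93, 7, 36, 4, 88, 2] cursor@88

Answer: 5 8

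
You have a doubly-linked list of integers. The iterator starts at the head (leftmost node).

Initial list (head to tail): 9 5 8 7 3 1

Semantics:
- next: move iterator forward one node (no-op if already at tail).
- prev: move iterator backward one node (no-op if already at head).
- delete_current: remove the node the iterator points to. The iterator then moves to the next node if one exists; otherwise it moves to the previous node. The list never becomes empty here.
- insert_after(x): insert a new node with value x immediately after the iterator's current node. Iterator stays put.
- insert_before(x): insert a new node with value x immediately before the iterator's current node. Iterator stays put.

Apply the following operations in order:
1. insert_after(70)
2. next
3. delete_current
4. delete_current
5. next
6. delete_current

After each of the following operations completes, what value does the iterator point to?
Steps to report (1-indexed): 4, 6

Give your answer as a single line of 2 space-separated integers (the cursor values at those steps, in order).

Answer: 8 3

Derivation:
After 1 (insert_after(70)): list=[9, 70, 5, 8, 7, 3, 1] cursor@9
After 2 (next): list=[9, 70, 5, 8, 7, 3, 1] cursor@70
After 3 (delete_current): list=[9, 5, 8, 7, 3, 1] cursor@5
After 4 (delete_current): list=[9, 8, 7, 3, 1] cursor@8
After 5 (next): list=[9, 8, 7, 3, 1] cursor@7
After 6 (delete_current): list=[9, 8, 3, 1] cursor@3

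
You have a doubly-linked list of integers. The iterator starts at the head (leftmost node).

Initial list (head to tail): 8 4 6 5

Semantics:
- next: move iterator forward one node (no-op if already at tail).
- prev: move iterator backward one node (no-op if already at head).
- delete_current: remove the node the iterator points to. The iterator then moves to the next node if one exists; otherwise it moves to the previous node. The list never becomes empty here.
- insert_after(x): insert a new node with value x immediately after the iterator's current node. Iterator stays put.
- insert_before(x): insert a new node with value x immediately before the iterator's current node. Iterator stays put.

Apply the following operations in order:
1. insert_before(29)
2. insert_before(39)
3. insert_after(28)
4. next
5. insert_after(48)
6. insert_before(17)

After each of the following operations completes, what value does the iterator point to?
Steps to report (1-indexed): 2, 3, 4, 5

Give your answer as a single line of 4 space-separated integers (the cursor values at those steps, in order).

After 1 (insert_before(29)): list=[29, 8, 4, 6, 5] cursor@8
After 2 (insert_before(39)): list=[29, 39, 8, 4, 6, 5] cursor@8
After 3 (insert_after(28)): list=[29, 39, 8, 28, 4, 6, 5] cursor@8
After 4 (next): list=[29, 39, 8, 28, 4, 6, 5] cursor@28
After 5 (insert_after(48)): list=[29, 39, 8, 28, 48, 4, 6, 5] cursor@28
After 6 (insert_before(17)): list=[29, 39, 8, 17, 28, 48, 4, 6, 5] cursor@28

Answer: 8 8 28 28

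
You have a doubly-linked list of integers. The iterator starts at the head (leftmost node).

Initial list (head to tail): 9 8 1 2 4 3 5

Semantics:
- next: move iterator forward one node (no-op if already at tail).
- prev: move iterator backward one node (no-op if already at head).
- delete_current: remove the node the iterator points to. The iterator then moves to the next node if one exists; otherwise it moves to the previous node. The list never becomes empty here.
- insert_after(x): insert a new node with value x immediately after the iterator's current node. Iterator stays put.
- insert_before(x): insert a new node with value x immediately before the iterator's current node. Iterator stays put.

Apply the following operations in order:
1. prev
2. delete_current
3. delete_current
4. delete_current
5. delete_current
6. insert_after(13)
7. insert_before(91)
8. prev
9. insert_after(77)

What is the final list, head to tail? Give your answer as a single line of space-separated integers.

Answer: 91 77 4 13 3 5

Derivation:
After 1 (prev): list=[9, 8, 1, 2, 4, 3, 5] cursor@9
After 2 (delete_current): list=[8, 1, 2, 4, 3, 5] cursor@8
After 3 (delete_current): list=[1, 2, 4, 3, 5] cursor@1
After 4 (delete_current): list=[2, 4, 3, 5] cursor@2
After 5 (delete_current): list=[4, 3, 5] cursor@4
After 6 (insert_after(13)): list=[4, 13, 3, 5] cursor@4
After 7 (insert_before(91)): list=[91, 4, 13, 3, 5] cursor@4
After 8 (prev): list=[91, 4, 13, 3, 5] cursor@91
After 9 (insert_after(77)): list=[91, 77, 4, 13, 3, 5] cursor@91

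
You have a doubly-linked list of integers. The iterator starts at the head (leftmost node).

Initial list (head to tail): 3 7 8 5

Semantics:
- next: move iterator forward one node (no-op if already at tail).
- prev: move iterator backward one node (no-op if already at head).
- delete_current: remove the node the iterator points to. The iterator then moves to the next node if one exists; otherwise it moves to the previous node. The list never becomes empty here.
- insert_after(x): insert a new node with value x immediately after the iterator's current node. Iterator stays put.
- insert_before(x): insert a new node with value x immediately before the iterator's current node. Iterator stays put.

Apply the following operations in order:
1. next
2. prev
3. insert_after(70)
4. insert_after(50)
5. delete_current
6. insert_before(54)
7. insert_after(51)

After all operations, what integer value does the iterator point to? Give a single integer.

After 1 (next): list=[3, 7, 8, 5] cursor@7
After 2 (prev): list=[3, 7, 8, 5] cursor@3
After 3 (insert_after(70)): list=[3, 70, 7, 8, 5] cursor@3
After 4 (insert_after(50)): list=[3, 50, 70, 7, 8, 5] cursor@3
After 5 (delete_current): list=[50, 70, 7, 8, 5] cursor@50
After 6 (insert_before(54)): list=[54, 50, 70, 7, 8, 5] cursor@50
After 7 (insert_after(51)): list=[54, 50, 51, 70, 7, 8, 5] cursor@50

Answer: 50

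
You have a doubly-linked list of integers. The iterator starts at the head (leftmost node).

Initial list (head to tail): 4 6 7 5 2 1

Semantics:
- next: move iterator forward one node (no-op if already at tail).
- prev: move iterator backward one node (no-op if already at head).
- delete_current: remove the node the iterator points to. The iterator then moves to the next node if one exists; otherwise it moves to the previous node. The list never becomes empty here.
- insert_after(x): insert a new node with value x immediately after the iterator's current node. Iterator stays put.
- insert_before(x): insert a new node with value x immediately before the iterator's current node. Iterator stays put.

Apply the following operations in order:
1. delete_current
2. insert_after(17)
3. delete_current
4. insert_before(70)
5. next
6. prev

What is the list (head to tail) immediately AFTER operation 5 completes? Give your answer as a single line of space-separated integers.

Answer: 70 17 7 5 2 1

Derivation:
After 1 (delete_current): list=[6, 7, 5, 2, 1] cursor@6
After 2 (insert_after(17)): list=[6, 17, 7, 5, 2, 1] cursor@6
After 3 (delete_current): list=[17, 7, 5, 2, 1] cursor@17
After 4 (insert_before(70)): list=[70, 17, 7, 5, 2, 1] cursor@17
After 5 (next): list=[70, 17, 7, 5, 2, 1] cursor@7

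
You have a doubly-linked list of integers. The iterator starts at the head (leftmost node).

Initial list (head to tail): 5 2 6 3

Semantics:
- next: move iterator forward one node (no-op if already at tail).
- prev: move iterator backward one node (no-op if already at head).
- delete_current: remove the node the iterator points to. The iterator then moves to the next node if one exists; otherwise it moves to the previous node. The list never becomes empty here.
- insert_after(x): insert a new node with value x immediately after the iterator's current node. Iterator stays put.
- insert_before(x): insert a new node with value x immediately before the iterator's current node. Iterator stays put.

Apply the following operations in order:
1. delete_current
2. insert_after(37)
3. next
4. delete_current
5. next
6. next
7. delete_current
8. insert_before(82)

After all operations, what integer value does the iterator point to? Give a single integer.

Answer: 6

Derivation:
After 1 (delete_current): list=[2, 6, 3] cursor@2
After 2 (insert_after(37)): list=[2, 37, 6, 3] cursor@2
After 3 (next): list=[2, 37, 6, 3] cursor@37
After 4 (delete_current): list=[2, 6, 3] cursor@6
After 5 (next): list=[2, 6, 3] cursor@3
After 6 (next): list=[2, 6, 3] cursor@3
After 7 (delete_current): list=[2, 6] cursor@6
After 8 (insert_before(82)): list=[2, 82, 6] cursor@6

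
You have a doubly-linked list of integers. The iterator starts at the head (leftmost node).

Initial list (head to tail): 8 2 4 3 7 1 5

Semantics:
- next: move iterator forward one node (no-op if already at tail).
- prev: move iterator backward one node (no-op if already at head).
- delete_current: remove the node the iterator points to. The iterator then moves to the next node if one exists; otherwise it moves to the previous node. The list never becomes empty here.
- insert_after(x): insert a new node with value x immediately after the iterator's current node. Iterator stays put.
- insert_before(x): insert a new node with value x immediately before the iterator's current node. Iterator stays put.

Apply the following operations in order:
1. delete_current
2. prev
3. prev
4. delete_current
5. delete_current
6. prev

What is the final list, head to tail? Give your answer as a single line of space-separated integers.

Answer: 3 7 1 5

Derivation:
After 1 (delete_current): list=[2, 4, 3, 7, 1, 5] cursor@2
After 2 (prev): list=[2, 4, 3, 7, 1, 5] cursor@2
After 3 (prev): list=[2, 4, 3, 7, 1, 5] cursor@2
After 4 (delete_current): list=[4, 3, 7, 1, 5] cursor@4
After 5 (delete_current): list=[3, 7, 1, 5] cursor@3
After 6 (prev): list=[3, 7, 1, 5] cursor@3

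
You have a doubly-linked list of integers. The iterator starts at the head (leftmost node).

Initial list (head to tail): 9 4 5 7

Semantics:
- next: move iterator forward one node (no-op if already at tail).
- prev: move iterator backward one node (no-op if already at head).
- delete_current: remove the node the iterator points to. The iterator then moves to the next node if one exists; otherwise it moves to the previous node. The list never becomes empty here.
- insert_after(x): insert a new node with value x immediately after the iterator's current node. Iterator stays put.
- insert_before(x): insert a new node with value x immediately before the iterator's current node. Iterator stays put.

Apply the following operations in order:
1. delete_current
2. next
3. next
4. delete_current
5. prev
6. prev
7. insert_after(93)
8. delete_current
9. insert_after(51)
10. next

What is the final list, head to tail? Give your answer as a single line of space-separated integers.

Answer: 93 51 5

Derivation:
After 1 (delete_current): list=[4, 5, 7] cursor@4
After 2 (next): list=[4, 5, 7] cursor@5
After 3 (next): list=[4, 5, 7] cursor@7
After 4 (delete_current): list=[4, 5] cursor@5
After 5 (prev): list=[4, 5] cursor@4
After 6 (prev): list=[4, 5] cursor@4
After 7 (insert_after(93)): list=[4, 93, 5] cursor@4
After 8 (delete_current): list=[93, 5] cursor@93
After 9 (insert_after(51)): list=[93, 51, 5] cursor@93
After 10 (next): list=[93, 51, 5] cursor@51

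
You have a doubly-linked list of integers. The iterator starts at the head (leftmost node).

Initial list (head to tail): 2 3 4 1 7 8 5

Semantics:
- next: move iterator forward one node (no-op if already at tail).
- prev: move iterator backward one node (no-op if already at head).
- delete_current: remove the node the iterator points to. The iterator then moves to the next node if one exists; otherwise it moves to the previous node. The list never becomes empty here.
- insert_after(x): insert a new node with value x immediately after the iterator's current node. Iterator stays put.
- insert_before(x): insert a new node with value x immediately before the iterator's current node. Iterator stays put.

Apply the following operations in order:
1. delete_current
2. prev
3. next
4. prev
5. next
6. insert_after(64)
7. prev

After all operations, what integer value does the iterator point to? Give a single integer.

Answer: 3

Derivation:
After 1 (delete_current): list=[3, 4, 1, 7, 8, 5] cursor@3
After 2 (prev): list=[3, 4, 1, 7, 8, 5] cursor@3
After 3 (next): list=[3, 4, 1, 7, 8, 5] cursor@4
After 4 (prev): list=[3, 4, 1, 7, 8, 5] cursor@3
After 5 (next): list=[3, 4, 1, 7, 8, 5] cursor@4
After 6 (insert_after(64)): list=[3, 4, 64, 1, 7, 8, 5] cursor@4
After 7 (prev): list=[3, 4, 64, 1, 7, 8, 5] cursor@3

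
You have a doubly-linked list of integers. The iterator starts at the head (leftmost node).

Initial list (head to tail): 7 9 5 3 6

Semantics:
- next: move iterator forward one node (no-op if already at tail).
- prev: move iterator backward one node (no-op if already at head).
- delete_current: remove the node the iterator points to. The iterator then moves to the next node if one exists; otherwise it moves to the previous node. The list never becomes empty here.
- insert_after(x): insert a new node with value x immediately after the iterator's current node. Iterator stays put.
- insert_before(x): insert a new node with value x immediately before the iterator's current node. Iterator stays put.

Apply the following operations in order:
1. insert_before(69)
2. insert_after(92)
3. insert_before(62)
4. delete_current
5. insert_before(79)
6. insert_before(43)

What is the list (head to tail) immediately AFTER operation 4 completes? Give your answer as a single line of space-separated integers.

Answer: 69 62 92 9 5 3 6

Derivation:
After 1 (insert_before(69)): list=[69, 7, 9, 5, 3, 6] cursor@7
After 2 (insert_after(92)): list=[69, 7, 92, 9, 5, 3, 6] cursor@7
After 3 (insert_before(62)): list=[69, 62, 7, 92, 9, 5, 3, 6] cursor@7
After 4 (delete_current): list=[69, 62, 92, 9, 5, 3, 6] cursor@92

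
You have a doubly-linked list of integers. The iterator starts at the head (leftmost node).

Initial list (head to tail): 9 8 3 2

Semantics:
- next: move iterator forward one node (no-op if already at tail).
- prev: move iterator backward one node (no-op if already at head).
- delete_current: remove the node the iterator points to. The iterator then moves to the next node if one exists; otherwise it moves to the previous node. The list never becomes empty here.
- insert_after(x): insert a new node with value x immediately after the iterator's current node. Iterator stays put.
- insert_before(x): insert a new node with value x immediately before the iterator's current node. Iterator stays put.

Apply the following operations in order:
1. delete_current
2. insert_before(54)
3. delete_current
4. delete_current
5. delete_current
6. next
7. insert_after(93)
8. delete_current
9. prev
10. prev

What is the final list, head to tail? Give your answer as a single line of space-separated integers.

After 1 (delete_current): list=[8, 3, 2] cursor@8
After 2 (insert_before(54)): list=[54, 8, 3, 2] cursor@8
After 3 (delete_current): list=[54, 3, 2] cursor@3
After 4 (delete_current): list=[54, 2] cursor@2
After 5 (delete_current): list=[54] cursor@54
After 6 (next): list=[54] cursor@54
After 7 (insert_after(93)): list=[54, 93] cursor@54
After 8 (delete_current): list=[93] cursor@93
After 9 (prev): list=[93] cursor@93
After 10 (prev): list=[93] cursor@93

Answer: 93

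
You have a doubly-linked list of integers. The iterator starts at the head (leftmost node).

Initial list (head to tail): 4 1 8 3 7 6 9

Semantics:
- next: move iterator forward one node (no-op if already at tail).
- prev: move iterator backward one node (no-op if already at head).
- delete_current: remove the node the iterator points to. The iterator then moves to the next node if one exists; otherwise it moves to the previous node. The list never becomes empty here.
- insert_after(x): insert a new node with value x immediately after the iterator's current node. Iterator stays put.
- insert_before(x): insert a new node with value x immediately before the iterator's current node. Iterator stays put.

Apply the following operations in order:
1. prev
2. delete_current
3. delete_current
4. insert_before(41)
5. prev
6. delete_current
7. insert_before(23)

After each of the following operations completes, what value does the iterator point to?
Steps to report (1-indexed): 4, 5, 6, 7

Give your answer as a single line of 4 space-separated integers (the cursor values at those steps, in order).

Answer: 8 41 8 8

Derivation:
After 1 (prev): list=[4, 1, 8, 3, 7, 6, 9] cursor@4
After 2 (delete_current): list=[1, 8, 3, 7, 6, 9] cursor@1
After 3 (delete_current): list=[8, 3, 7, 6, 9] cursor@8
After 4 (insert_before(41)): list=[41, 8, 3, 7, 6, 9] cursor@8
After 5 (prev): list=[41, 8, 3, 7, 6, 9] cursor@41
After 6 (delete_current): list=[8, 3, 7, 6, 9] cursor@8
After 7 (insert_before(23)): list=[23, 8, 3, 7, 6, 9] cursor@8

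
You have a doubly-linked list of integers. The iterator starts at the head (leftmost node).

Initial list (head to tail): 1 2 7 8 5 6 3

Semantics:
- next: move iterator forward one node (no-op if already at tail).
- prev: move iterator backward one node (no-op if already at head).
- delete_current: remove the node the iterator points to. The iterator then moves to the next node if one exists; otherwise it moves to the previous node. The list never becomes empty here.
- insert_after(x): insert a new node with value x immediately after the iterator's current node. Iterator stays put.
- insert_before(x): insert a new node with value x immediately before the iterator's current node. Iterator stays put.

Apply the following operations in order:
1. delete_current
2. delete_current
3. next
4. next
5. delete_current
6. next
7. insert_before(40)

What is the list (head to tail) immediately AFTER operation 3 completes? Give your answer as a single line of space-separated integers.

After 1 (delete_current): list=[2, 7, 8, 5, 6, 3] cursor@2
After 2 (delete_current): list=[7, 8, 5, 6, 3] cursor@7
After 3 (next): list=[7, 8, 5, 6, 3] cursor@8

Answer: 7 8 5 6 3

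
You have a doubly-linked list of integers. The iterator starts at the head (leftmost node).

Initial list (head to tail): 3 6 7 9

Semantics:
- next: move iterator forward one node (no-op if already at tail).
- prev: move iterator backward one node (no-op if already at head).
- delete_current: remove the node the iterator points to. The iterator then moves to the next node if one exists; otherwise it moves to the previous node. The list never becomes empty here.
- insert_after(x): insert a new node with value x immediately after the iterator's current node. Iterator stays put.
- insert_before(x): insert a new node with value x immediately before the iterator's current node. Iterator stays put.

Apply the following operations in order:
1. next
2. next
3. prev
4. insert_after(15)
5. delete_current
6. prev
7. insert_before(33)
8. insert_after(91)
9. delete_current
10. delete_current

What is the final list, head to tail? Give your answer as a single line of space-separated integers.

After 1 (next): list=[3, 6, 7, 9] cursor@6
After 2 (next): list=[3, 6, 7, 9] cursor@7
After 3 (prev): list=[3, 6, 7, 9] cursor@6
After 4 (insert_after(15)): list=[3, 6, 15, 7, 9] cursor@6
After 5 (delete_current): list=[3, 15, 7, 9] cursor@15
After 6 (prev): list=[3, 15, 7, 9] cursor@3
After 7 (insert_before(33)): list=[33, 3, 15, 7, 9] cursor@3
After 8 (insert_after(91)): list=[33, 3, 91, 15, 7, 9] cursor@3
After 9 (delete_current): list=[33, 91, 15, 7, 9] cursor@91
After 10 (delete_current): list=[33, 15, 7, 9] cursor@15

Answer: 33 15 7 9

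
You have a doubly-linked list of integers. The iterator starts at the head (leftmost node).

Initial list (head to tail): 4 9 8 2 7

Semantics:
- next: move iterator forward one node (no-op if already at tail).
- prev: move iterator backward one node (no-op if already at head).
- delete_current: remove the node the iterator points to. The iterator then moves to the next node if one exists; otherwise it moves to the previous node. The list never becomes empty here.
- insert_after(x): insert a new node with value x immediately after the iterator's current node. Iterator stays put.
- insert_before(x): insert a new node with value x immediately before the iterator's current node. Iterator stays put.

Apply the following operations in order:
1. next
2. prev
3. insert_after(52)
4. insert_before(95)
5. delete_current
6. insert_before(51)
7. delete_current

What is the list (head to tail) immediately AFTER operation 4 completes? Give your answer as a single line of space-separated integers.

Answer: 95 4 52 9 8 2 7

Derivation:
After 1 (next): list=[4, 9, 8, 2, 7] cursor@9
After 2 (prev): list=[4, 9, 8, 2, 7] cursor@4
After 3 (insert_after(52)): list=[4, 52, 9, 8, 2, 7] cursor@4
After 4 (insert_before(95)): list=[95, 4, 52, 9, 8, 2, 7] cursor@4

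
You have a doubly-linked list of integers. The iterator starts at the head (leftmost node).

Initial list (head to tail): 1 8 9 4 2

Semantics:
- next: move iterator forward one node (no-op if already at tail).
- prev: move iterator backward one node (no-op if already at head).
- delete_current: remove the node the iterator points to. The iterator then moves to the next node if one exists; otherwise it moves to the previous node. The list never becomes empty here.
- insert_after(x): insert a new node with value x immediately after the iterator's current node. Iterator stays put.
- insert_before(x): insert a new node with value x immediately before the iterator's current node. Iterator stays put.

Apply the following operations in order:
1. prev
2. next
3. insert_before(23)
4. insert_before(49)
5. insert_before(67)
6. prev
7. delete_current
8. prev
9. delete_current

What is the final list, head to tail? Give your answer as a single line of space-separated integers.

After 1 (prev): list=[1, 8, 9, 4, 2] cursor@1
After 2 (next): list=[1, 8, 9, 4, 2] cursor@8
After 3 (insert_before(23)): list=[1, 23, 8, 9, 4, 2] cursor@8
After 4 (insert_before(49)): list=[1, 23, 49, 8, 9, 4, 2] cursor@8
After 5 (insert_before(67)): list=[1, 23, 49, 67, 8, 9, 4, 2] cursor@8
After 6 (prev): list=[1, 23, 49, 67, 8, 9, 4, 2] cursor@67
After 7 (delete_current): list=[1, 23, 49, 8, 9, 4, 2] cursor@8
After 8 (prev): list=[1, 23, 49, 8, 9, 4, 2] cursor@49
After 9 (delete_current): list=[1, 23, 8, 9, 4, 2] cursor@8

Answer: 1 23 8 9 4 2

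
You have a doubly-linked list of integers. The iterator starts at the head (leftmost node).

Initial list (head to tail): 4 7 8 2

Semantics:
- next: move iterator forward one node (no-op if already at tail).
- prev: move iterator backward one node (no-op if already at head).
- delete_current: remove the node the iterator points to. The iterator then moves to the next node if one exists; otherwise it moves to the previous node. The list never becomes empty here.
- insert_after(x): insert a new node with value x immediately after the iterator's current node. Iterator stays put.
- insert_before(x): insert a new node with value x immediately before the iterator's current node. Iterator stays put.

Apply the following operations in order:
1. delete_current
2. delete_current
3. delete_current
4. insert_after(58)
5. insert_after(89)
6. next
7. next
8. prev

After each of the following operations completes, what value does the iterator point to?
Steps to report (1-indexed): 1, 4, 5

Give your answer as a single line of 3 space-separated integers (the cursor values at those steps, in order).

Answer: 7 2 2

Derivation:
After 1 (delete_current): list=[7, 8, 2] cursor@7
After 2 (delete_current): list=[8, 2] cursor@8
After 3 (delete_current): list=[2] cursor@2
After 4 (insert_after(58)): list=[2, 58] cursor@2
After 5 (insert_after(89)): list=[2, 89, 58] cursor@2
After 6 (next): list=[2, 89, 58] cursor@89
After 7 (next): list=[2, 89, 58] cursor@58
After 8 (prev): list=[2, 89, 58] cursor@89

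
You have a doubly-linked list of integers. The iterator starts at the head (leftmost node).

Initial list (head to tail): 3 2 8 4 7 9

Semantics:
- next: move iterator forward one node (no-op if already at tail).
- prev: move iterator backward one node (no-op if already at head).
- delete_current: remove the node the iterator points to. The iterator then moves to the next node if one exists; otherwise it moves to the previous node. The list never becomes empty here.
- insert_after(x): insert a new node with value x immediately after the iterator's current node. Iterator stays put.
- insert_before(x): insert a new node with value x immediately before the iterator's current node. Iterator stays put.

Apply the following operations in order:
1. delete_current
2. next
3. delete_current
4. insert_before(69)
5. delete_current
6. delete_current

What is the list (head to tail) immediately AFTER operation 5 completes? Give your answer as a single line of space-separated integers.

After 1 (delete_current): list=[2, 8, 4, 7, 9] cursor@2
After 2 (next): list=[2, 8, 4, 7, 9] cursor@8
After 3 (delete_current): list=[2, 4, 7, 9] cursor@4
After 4 (insert_before(69)): list=[2, 69, 4, 7, 9] cursor@4
After 5 (delete_current): list=[2, 69, 7, 9] cursor@7

Answer: 2 69 7 9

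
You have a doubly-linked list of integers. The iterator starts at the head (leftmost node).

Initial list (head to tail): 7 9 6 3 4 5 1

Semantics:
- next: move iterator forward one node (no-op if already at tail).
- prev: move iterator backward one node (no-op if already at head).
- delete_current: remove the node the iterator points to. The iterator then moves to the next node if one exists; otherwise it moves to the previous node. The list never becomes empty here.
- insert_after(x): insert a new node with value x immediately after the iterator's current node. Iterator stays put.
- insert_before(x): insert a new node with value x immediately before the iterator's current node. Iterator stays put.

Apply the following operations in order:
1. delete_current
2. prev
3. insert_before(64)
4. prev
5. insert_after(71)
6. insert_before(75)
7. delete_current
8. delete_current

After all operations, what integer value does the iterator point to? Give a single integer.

Answer: 9

Derivation:
After 1 (delete_current): list=[9, 6, 3, 4, 5, 1] cursor@9
After 2 (prev): list=[9, 6, 3, 4, 5, 1] cursor@9
After 3 (insert_before(64)): list=[64, 9, 6, 3, 4, 5, 1] cursor@9
After 4 (prev): list=[64, 9, 6, 3, 4, 5, 1] cursor@64
After 5 (insert_after(71)): list=[64, 71, 9, 6, 3, 4, 5, 1] cursor@64
After 6 (insert_before(75)): list=[75, 64, 71, 9, 6, 3, 4, 5, 1] cursor@64
After 7 (delete_current): list=[75, 71, 9, 6, 3, 4, 5, 1] cursor@71
After 8 (delete_current): list=[75, 9, 6, 3, 4, 5, 1] cursor@9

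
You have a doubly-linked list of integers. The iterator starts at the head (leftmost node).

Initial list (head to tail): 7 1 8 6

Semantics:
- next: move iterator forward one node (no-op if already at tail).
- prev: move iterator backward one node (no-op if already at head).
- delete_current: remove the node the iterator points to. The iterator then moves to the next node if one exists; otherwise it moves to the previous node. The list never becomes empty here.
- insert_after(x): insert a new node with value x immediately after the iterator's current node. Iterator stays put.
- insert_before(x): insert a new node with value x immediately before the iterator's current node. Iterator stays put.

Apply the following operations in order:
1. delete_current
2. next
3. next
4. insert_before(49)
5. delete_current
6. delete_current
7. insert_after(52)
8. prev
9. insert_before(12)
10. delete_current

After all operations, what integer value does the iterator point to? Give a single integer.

After 1 (delete_current): list=[1, 8, 6] cursor@1
After 2 (next): list=[1, 8, 6] cursor@8
After 3 (next): list=[1, 8, 6] cursor@6
After 4 (insert_before(49)): list=[1, 8, 49, 6] cursor@6
After 5 (delete_current): list=[1, 8, 49] cursor@49
After 6 (delete_current): list=[1, 8] cursor@8
After 7 (insert_after(52)): list=[1, 8, 52] cursor@8
After 8 (prev): list=[1, 8, 52] cursor@1
After 9 (insert_before(12)): list=[12, 1, 8, 52] cursor@1
After 10 (delete_current): list=[12, 8, 52] cursor@8

Answer: 8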